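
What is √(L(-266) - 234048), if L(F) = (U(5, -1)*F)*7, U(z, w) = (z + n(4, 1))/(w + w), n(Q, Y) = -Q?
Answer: I*√233117 ≈ 482.82*I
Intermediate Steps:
U(z, w) = (-4 + z)/(2*w) (U(z, w) = (z - 1*4)/(w + w) = (z - 4)/((2*w)) = (-4 + z)*(1/(2*w)) = (-4 + z)/(2*w))
L(F) = -7*F/2 (L(F) = (((½)*(-4 + 5)/(-1))*F)*7 = (((½)*(-1)*1)*F)*7 = -F/2*7 = -7*F/2)
√(L(-266) - 234048) = √(-7/2*(-266) - 234048) = √(931 - 234048) = √(-233117) = I*√233117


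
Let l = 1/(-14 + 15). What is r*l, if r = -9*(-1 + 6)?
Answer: -45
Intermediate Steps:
r = -45 (r = -9*5 = -45)
l = 1 (l = 1/1 = 1)
r*l = -45*1 = -45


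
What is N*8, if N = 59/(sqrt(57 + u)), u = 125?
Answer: 236*sqrt(182)/91 ≈ 34.987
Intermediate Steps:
N = 59*sqrt(182)/182 (N = 59/(sqrt(57 + 125)) = 59/(sqrt(182)) = 59*(sqrt(182)/182) = 59*sqrt(182)/182 ≈ 4.3734)
N*8 = (59*sqrt(182)/182)*8 = 236*sqrt(182)/91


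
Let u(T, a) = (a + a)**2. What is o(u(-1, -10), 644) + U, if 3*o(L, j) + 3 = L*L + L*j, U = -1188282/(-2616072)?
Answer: 60692632435/436012 ≈ 1.3920e+5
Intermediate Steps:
u(T, a) = 4*a**2 (u(T, a) = (2*a)**2 = 4*a**2)
U = 198047/436012 (U = -1188282*(-1/2616072) = 198047/436012 ≈ 0.45422)
o(L, j) = -1 + L**2/3 + L*j/3 (o(L, j) = -1 + (L*L + L*j)/3 = -1 + (L**2 + L*j)/3 = -1 + (L**2/3 + L*j/3) = -1 + L**2/3 + L*j/3)
o(u(-1, -10), 644) + U = (-1 + (4*(-10)**2)**2/3 + (1/3)*(4*(-10)**2)*644) + 198047/436012 = (-1 + (4*100)**2/3 + (1/3)*(4*100)*644) + 198047/436012 = (-1 + (1/3)*400**2 + (1/3)*400*644) + 198047/436012 = (-1 + (1/3)*160000 + 257600/3) + 198047/436012 = (-1 + 160000/3 + 257600/3) + 198047/436012 = 139199 + 198047/436012 = 60692632435/436012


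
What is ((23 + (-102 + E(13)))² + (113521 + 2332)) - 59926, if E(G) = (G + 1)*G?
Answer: 66536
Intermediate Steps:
E(G) = G*(1 + G) (E(G) = (1 + G)*G = G*(1 + G))
((23 + (-102 + E(13)))² + (113521 + 2332)) - 59926 = ((23 + (-102 + 13*(1 + 13)))² + (113521 + 2332)) - 59926 = ((23 + (-102 + 13*14))² + 115853) - 59926 = ((23 + (-102 + 182))² + 115853) - 59926 = ((23 + 80)² + 115853) - 59926 = (103² + 115853) - 59926 = (10609 + 115853) - 59926 = 126462 - 59926 = 66536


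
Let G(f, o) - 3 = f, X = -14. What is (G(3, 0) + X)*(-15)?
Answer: 120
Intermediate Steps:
G(f, o) = 3 + f
(G(3, 0) + X)*(-15) = ((3 + 3) - 14)*(-15) = (6 - 14)*(-15) = -8*(-15) = 120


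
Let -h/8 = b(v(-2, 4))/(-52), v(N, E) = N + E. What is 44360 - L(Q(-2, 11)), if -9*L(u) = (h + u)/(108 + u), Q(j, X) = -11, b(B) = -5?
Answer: 55937943/1261 ≈ 44360.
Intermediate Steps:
v(N, E) = E + N
h = -10/13 (h = -(-40)/(-52) = -(-40)*(-1)/52 = -8*5/52 = -10/13 ≈ -0.76923)
L(u) = -(-10/13 + u)/(9*(108 + u))
44360 - L(Q(-2, 11)) = 44360 - (10 - 13*(-11))/(117*(108 - 11)) = 44360 - (10 + 143)/(117*97) = 44360 - 153/(117*97) = 44360 - 1*17/1261 = 44360 - 17/1261 = 55937943/1261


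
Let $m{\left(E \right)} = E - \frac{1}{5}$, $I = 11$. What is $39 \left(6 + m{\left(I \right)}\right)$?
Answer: $\frac{3276}{5} \approx 655.2$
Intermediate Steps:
$m{\left(E \right)} = - \frac{1}{5} + E$ ($m{\left(E \right)} = E - \frac{1}{5} = - \frac{1}{5} + E$)
$39 \left(6 + m{\left(I \right)}\right) = 39 \left(6 + \left(- \frac{1}{5} + 11\right)\right) = 39 \left(6 + \frac{54}{5}\right) = 39 \cdot \frac{84}{5} = \frac{3276}{5}$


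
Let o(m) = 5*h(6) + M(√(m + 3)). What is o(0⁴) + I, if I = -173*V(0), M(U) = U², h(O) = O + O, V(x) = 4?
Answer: -629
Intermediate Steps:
h(O) = 2*O
I = -692 (I = -173*4 = -692)
o(m) = 63 + m (o(m) = 5*(2*6) + (√(m + 3))² = 5*12 + (√(3 + m))² = 60 + (3 + m) = 63 + m)
o(0⁴) + I = (63 + 0⁴) - 692 = (63 + 0) - 692 = 63 - 692 = -629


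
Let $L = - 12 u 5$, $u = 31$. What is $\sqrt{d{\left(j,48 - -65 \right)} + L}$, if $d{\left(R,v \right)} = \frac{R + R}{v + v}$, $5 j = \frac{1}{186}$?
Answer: $\frac{i \sqrt{20541668960910}}{105090} \approx 43.128 i$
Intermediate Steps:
$j = \frac{1}{930}$ ($j = \frac{1}{5 \cdot 186} = \frac{1}{5} \cdot \frac{1}{186} = \frac{1}{930} \approx 0.0010753$)
$d{\left(R,v \right)} = \frac{R}{v}$ ($d{\left(R,v \right)} = \frac{2 R}{2 v} = 2 R \frac{1}{2 v} = \frac{R}{v}$)
$L = -1860$ ($L = \left(-12\right) 31 \cdot 5 = \left(-372\right) 5 = -1860$)
$\sqrt{d{\left(j,48 - -65 \right)} + L} = \sqrt{\frac{1}{930 \left(48 - -65\right)} - 1860} = \sqrt{\frac{1}{930 \left(48 + 65\right)} - 1860} = \sqrt{\frac{1}{930 \cdot 113} - 1860} = \sqrt{\frac{1}{930} \cdot \frac{1}{113} - 1860} = \sqrt{\frac{1}{105090} - 1860} = \sqrt{- \frac{195467399}{105090}} = \frac{i \sqrt{20541668960910}}{105090}$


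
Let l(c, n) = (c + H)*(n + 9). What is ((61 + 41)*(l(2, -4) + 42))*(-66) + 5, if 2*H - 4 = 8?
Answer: -552019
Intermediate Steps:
H = 6 (H = 2 + (½)*8 = 2 + 4 = 6)
l(c, n) = (6 + c)*(9 + n) (l(c, n) = (c + 6)*(n + 9) = (6 + c)*(9 + n))
((61 + 41)*(l(2, -4) + 42))*(-66) + 5 = ((61 + 41)*((54 + 6*(-4) + 9*2 + 2*(-4)) + 42))*(-66) + 5 = (102*((54 - 24 + 18 - 8) + 42))*(-66) + 5 = (102*(40 + 42))*(-66) + 5 = (102*82)*(-66) + 5 = 8364*(-66) + 5 = -552024 + 5 = -552019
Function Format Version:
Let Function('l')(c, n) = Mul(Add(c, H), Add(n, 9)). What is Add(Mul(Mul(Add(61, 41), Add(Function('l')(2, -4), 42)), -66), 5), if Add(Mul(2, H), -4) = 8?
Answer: -552019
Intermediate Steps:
H = 6 (H = Add(2, Mul(Rational(1, 2), 8)) = Add(2, 4) = 6)
Function('l')(c, n) = Mul(Add(6, c), Add(9, n)) (Function('l')(c, n) = Mul(Add(c, 6), Add(n, 9)) = Mul(Add(6, c), Add(9, n)))
Add(Mul(Mul(Add(61, 41), Add(Function('l')(2, -4), 42)), -66), 5) = Add(Mul(Mul(Add(61, 41), Add(Add(54, Mul(6, -4), Mul(9, 2), Mul(2, -4)), 42)), -66), 5) = Add(Mul(Mul(102, Add(Add(54, -24, 18, -8), 42)), -66), 5) = Add(Mul(Mul(102, Add(40, 42)), -66), 5) = Add(Mul(Mul(102, 82), -66), 5) = Add(Mul(8364, -66), 5) = Add(-552024, 5) = -552019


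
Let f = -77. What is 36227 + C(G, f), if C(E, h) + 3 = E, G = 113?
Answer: 36337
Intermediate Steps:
C(E, h) = -3 + E
36227 + C(G, f) = 36227 + (-3 + 113) = 36227 + 110 = 36337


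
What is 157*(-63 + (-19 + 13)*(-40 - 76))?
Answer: 99381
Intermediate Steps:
157*(-63 + (-19 + 13)*(-40 - 76)) = 157*(-63 - 6*(-116)) = 157*(-63 + 696) = 157*633 = 99381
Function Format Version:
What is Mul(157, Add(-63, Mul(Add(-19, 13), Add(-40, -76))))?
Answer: 99381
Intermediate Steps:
Mul(157, Add(-63, Mul(Add(-19, 13), Add(-40, -76)))) = Mul(157, Add(-63, Mul(-6, -116))) = Mul(157, Add(-63, 696)) = Mul(157, 633) = 99381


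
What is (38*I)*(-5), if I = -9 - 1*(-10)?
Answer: -190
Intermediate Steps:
I = 1 (I = -9 + 10 = 1)
(38*I)*(-5) = (38*1)*(-5) = 38*(-5) = -190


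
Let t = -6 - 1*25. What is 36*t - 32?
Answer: -1148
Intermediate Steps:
t = -31 (t = -6 - 25 = -31)
36*t - 32 = 36*(-31) - 32 = -1116 - 32 = -1148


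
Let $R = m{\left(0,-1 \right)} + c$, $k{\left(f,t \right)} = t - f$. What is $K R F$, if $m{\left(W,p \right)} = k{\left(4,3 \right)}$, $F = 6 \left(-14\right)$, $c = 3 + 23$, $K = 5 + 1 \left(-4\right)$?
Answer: $-2100$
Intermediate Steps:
$K = 1$ ($K = 5 - 4 = 1$)
$c = 26$
$F = -84$
$m{\left(W,p \right)} = -1$ ($m{\left(W,p \right)} = 3 - 4 = -1$)
$R = 25$ ($R = -1 + 26 = 25$)
$K R F = 1 \cdot 25 \left(-84\right) = 25 \left(-84\right) = -2100$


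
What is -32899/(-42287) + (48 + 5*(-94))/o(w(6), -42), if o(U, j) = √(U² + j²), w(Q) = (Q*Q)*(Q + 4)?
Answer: 32899/42287 - 211*√3649/10947 ≈ -0.38633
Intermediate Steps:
w(Q) = Q²*(4 + Q)
-32899/(-42287) + (48 + 5*(-94))/o(w(6), -42) = -32899/(-42287) + (48 + 5*(-94))/(√((6²*(4 + 6))² + (-42)²)) = -32899*(-1/42287) + (48 - 470)/(√((36*10)² + 1764)) = 32899/42287 - 422/√(360² + 1764) = 32899/42287 - 422/√(129600 + 1764) = 32899/42287 - 422*√3649/21894 = 32899/42287 - 211*√3649/10947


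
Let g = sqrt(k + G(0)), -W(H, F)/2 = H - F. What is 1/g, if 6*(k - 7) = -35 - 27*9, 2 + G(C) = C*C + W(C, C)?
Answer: -I*sqrt(93)/62 ≈ -0.15554*I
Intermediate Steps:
W(H, F) = -2*H + 2*F (W(H, F) = -2*(H - F) = -2*H + 2*F)
G(C) = -2 + C**2 (G(C) = -2 + (C*C + (-2*C + 2*C)) = -2 + (C**2 + 0) = -2 + C**2)
k = -118/3 (k = 7 + (-35 - 27*9)/6 = 7 + (-35 - 243)/6 = 7 + (1/6)*(-278) = 7 - 139/3 = -118/3 ≈ -39.333)
g = 2*I*sqrt(93)/3 (g = sqrt(-118/3 + (-2 + 0**2)) = sqrt(-118/3 + (-2 + 0)) = sqrt(-118/3 - 2) = sqrt(-124/3) = 2*I*sqrt(93)/3 ≈ 6.4291*I)
1/g = 1/(2*I*sqrt(93)/3) = -I*sqrt(93)/62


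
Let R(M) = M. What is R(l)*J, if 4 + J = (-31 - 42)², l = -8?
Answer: -42600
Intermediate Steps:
J = 5325 (J = -4 + (-31 - 42)² = -4 + (-73)² = -4 + 5329 = 5325)
R(l)*J = -8*5325 = -42600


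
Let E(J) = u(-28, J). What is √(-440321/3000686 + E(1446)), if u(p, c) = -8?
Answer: 3*I*√8150466313886/3000686 ≈ 2.8542*I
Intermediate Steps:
E(J) = -8
√(-440321/3000686 + E(1446)) = √(-440321/3000686 - 8) = √(-24445809/3000686) = 3*I*√8150466313886/3000686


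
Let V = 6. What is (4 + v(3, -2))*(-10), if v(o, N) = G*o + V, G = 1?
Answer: -130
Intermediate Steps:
v(o, N) = 6 + o (v(o, N) = 1*o + 6 = o + 6 = 6 + o)
(4 + v(3, -2))*(-10) = (4 + (6 + 3))*(-10) = (4 + 9)*(-10) = 13*(-10) = -130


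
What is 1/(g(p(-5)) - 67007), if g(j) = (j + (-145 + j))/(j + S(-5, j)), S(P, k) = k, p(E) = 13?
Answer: -26/1742301 ≈ -1.4923e-5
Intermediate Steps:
g(j) = (-145 + 2*j)/(2*j) (g(j) = (j + (-145 + j))/(j + j) = (-145 + 2*j)/((2*j)) = (-145 + 2*j)*(1/(2*j)) = (-145 + 2*j)/(2*j))
1/(g(p(-5)) - 67007) = 1/((-145/2 + 13)/13 - 67007) = 1/((1/13)*(-119/2) - 67007) = 1/(-119/26 - 67007) = 1/(-1742301/26) = -26/1742301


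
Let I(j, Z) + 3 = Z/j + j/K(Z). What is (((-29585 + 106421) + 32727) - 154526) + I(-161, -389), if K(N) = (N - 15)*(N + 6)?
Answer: -1120126172205/24911852 ≈ -44964.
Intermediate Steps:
K(N) = (-15 + N)*(6 + N)
I(j, Z) = -3 + Z/j + j/(-90 + Z**2 - 9*Z) (I(j, Z) = -3 + (Z/j + j/(-90 + Z**2 - 9*Z)) = -3 + Z/j + j/(-90 + Z**2 - 9*Z))
(((-29585 + 106421) + 32727) - 154526) + I(-161, -389) = (((-29585 + 106421) + 32727) - 154526) + (-3 - 389/(-161) - 1*(-161)/(90 - 1*(-389)**2 + 9*(-389))) = ((76836 + 32727) - 154526) + (-3 - 389*(-1/161) - 1*(-161)/(90 - 1*151321 - 3501)) = (109563 - 154526) + (-3 + 389/161 - 1*(-161)/(90 - 151321 - 3501)) = -44963 + (-3 + 389/161 - 1*(-161)/(-154732)) = -44963 + (-3 + 389/161 - 1*(-161)*(-1/154732)) = -44963 + (-3 + 389/161 - 161/154732) = -44963 - 14570729/24911852 = -1120126172205/24911852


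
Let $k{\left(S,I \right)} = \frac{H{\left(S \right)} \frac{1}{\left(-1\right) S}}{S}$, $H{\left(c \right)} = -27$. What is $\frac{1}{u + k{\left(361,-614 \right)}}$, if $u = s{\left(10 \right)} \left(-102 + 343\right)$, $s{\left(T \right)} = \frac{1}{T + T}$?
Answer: $\frac{2606420}{31407901} \approx 0.082986$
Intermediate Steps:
$s{\left(T \right)} = \frac{1}{2 T}$
$u = \frac{241}{20}$ ($u = \frac{1}{2 \cdot 10} \left(-102 + 343\right) = \frac{1}{2} \cdot \frac{1}{10} \cdot 241 = \frac{1}{20} \cdot 241 = \frac{241}{20} \approx 12.05$)
$k{\left(S,I \right)} = \frac{27}{S^{2}}$ ($k{\left(S,I \right)} = \frac{\left(-27\right) \frac{1}{\left(-1\right) S}}{S} = \frac{\left(-27\right) \left(- \frac{1}{S}\right)}{S} = \frac{27 \frac{1}{S}}{S} = \frac{27}{S^{2}}$)
$\frac{1}{u + k{\left(361,-614 \right)}} = \frac{1}{\frac{241}{20} + \frac{27}{130321}} = \frac{1}{\frac{31407901}{2606420}} = \frac{2606420}{31407901}$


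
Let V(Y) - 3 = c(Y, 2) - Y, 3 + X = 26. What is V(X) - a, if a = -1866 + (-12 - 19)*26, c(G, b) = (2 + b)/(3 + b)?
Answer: 13264/5 ≈ 2652.8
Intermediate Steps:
X = 23 (X = -3 + 26 = 23)
c(G, b) = (2 + b)/(3 + b)
V(Y) = 19/5 - Y (V(Y) = 3 + ((2 + 2)/(3 + 2) - Y) = 3 + (4/5 - Y) = 19/5 - Y)
a = -2672 (a = -1866 - 31*26 = -1866 - 806 = -2672)
V(X) - a = (19/5 - 1*23) - 1*(-2672) = (19/5 - 23) + 2672 = -96/5 + 2672 = 13264/5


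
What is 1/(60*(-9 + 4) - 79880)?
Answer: -1/80180 ≈ -1.2472e-5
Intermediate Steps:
1/(60*(-9 + 4) - 79880) = 1/(60*(-5) - 79880) = 1/(-300 - 79880) = 1/(-80180) = -1/80180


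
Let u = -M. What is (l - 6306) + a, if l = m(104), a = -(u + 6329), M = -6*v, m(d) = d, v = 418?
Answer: -15039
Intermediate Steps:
M = -2508 (M = -6*418 = -2508)
u = 2508 (u = -1*(-2508) = 2508)
a = -8837 (a = -(2508 + 6329) = -1*8837 = -8837)
l = 104
(l - 6306) + a = (104 - 6306) - 8837 = -6202 - 8837 = -15039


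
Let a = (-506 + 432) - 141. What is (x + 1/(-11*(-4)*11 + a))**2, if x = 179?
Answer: 2318615104/72361 ≈ 32042.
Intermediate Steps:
a = -215 (a = -74 - 141 = -215)
(x + 1/(-11*(-4)*11 + a))**2 = (179 + 1/(-11*(-4)*11 - 215))**2 = (179 + 1/(44*11 - 215))**2 = (179 + 1/(484 - 215))**2 = (179 + 1/269)**2 = (48152/269)**2 = 2318615104/72361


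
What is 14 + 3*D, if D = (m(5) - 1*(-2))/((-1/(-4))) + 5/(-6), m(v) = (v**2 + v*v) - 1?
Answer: 1247/2 ≈ 623.50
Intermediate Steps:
m(v) = -1 + 2*v**2 (m(v) = (v**2 + v**2) - 1 = 2*v**2 - 1 = -1 + 2*v**2)
D = 1219/6 (D = ((-1 + 2*5**2) - 1*(-2))/((-1/(-4))) + 5/(-6) = ((-1 + 2*25) + 2)/((-1*(-1/4))) + 5*(-1/6) = ((-1 + 50) + 2)/(1/4) - 5/6 = (49 + 2)*4 - 5/6 = 51*4 - 5/6 = 204 - 5/6 = 1219/6 ≈ 203.17)
14 + 3*D = 14 + 3*(1219/6) = 14 + 1219/2 = 1247/2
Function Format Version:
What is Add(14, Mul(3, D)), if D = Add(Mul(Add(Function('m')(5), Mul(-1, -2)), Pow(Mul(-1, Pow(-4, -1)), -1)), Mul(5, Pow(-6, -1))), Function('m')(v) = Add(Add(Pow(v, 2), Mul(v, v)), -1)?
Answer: Rational(1247, 2) ≈ 623.50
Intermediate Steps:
Function('m')(v) = Add(-1, Mul(2, Pow(v, 2))) (Function('m')(v) = Add(Add(Pow(v, 2), Pow(v, 2)), -1) = Add(Mul(2, Pow(v, 2)), -1) = Add(-1, Mul(2, Pow(v, 2))))
D = Rational(1219, 6) (D = Add(Mul(Add(Add(-1, Mul(2, Pow(5, 2))), Mul(-1, -2)), Pow(Mul(-1, Pow(-4, -1)), -1)), Mul(5, Pow(-6, -1))) = Add(Mul(Add(Add(-1, Mul(2, 25)), 2), Pow(Mul(-1, Rational(-1, 4)), -1)), Mul(5, Rational(-1, 6))) = Add(Mul(Add(Add(-1, 50), 2), Pow(Rational(1, 4), -1)), Rational(-5, 6)) = Add(Mul(Add(49, 2), 4), Rational(-5, 6)) = Add(Mul(51, 4), Rational(-5, 6)) = Add(204, Rational(-5, 6)) = Rational(1219, 6) ≈ 203.17)
Add(14, Mul(3, D)) = Add(14, Mul(3, Rational(1219, 6))) = Add(14, Rational(1219, 2)) = Rational(1247, 2)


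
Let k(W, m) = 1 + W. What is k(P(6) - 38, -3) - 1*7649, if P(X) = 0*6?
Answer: -7686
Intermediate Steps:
P(X) = 0
k(P(6) - 38, -3) - 1*7649 = (1 + (0 - 38)) - 1*7649 = (1 - 38) - 7649 = -37 - 7649 = -7686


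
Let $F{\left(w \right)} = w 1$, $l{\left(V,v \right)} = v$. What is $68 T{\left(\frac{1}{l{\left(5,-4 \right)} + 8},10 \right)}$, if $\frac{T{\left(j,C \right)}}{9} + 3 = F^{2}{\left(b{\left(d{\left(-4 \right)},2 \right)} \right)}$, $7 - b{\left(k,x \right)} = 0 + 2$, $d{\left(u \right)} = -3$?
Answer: $13464$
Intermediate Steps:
$b{\left(k,x \right)} = 5$ ($b{\left(k,x \right)} = 7 - \left(0 + 2\right) = 7 - 2 = 5$)
$F{\left(w \right)} = w$
$T{\left(j,C \right)} = 198$ ($T{\left(j,C \right)} = -27 + 9 \cdot 5^{2} = -27 + 9 \cdot 25 = -27 + 225 = 198$)
$68 T{\left(\frac{1}{l{\left(5,-4 \right)} + 8},10 \right)} = 68 \cdot 198 = 13464$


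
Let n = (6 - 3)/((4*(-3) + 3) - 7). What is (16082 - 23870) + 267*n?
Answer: -125409/16 ≈ -7838.1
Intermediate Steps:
n = -3/16 (n = 3/((-12 + 3) - 7) = 3/(-9 - 7) = 3/(-16) = 3*(-1/16) = -3/16 ≈ -0.18750)
(16082 - 23870) + 267*n = (16082 - 23870) + 267*(-3/16) = -7788 - 801/16 = -125409/16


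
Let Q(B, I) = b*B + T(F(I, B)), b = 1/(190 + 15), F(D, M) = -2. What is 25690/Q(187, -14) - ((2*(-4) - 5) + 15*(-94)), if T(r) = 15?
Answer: 707734/233 ≈ 3037.5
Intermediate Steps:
b = 1/205 ≈ 0.0048781
Q(B, I) = 15 + B/205 (Q(B, I) = B/205 + 15 = 15 + B/205)
25690/Q(187, -14) - ((2*(-4) - 5) + 15*(-94)) = 25690/(15 + (1/205)*187) - ((2*(-4) - 5) + 15*(-94)) = 25690/(15 + 187/205) - ((-8 - 5) - 1410) = 25690/(3262/205) - (-13 - 1410) = 25690*(205/3262) - 1*(-1423) = 376175/233 + 1423 = 707734/233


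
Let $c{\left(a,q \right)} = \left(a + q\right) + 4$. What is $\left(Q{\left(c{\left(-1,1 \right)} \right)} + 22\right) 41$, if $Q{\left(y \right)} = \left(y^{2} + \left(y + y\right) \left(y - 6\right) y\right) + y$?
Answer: $-902$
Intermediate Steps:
$c{\left(a,q \right)} = 4 + a + q$
$Q{\left(y \right)} = y + y^{2} + 2 y^{2} \left(-6 + y\right)$ ($Q{\left(y \right)} = \left(y^{2} + 2 y \left(-6 + y\right) y\right) + y = \left(y^{2} + 2 y^{2} \left(-6 + y\right)\right) + y = y + y^{2} + 2 y^{2} \left(-6 + y\right)$)
$\left(Q{\left(c{\left(-1,1 \right)} \right)} + 22\right) 41 = \left(\left(4 - 1 + 1\right) \left(1 - 11 \left(4 - 1 + 1\right) + 2 \left(4 - 1 + 1\right)^{2}\right) + 22\right) 41 = \left(4 \left(1 - 44 + 2 \cdot 4^{2}\right) + 22\right) 41 = \left(4 \left(1 - 44 + 2 \cdot 16\right) + 22\right) 41 = \left(4 \left(1 - 44 + 32\right) + 22\right) 41 = \left(4 \left(-11\right) + 22\right) 41 = \left(-44 + 22\right) 41 = \left(-22\right) 41 = -902$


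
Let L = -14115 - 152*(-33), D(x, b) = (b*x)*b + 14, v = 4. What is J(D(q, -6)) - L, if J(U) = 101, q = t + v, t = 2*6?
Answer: 9200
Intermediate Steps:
t = 12
q = 16 (q = 12 + 4 = 16)
D(x, b) = 14 + x*b² (D(x, b) = x*b² + 14 = 14 + x*b²)
L = -9099 (L = -14115 - 1*(-5016) = -14115 + 5016 = -9099)
J(D(q, -6)) - L = 101 - 1*(-9099) = 101 + 9099 = 9200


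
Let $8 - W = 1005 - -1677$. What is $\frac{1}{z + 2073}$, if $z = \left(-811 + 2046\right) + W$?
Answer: $\frac{1}{634} \approx 0.0015773$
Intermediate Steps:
$W = -2674$ ($W = 8 - \left(1005 - -1677\right) = 8 - \left(1005 + 1677\right) = 8 - 2682 = -2674$)
$z = -1439$ ($z = \left(-811 + 2046\right) - 2674 = 1235 - 2674 = -1439$)
$\frac{1}{z + 2073} = \frac{1}{-1439 + 2073} = \frac{1}{634}$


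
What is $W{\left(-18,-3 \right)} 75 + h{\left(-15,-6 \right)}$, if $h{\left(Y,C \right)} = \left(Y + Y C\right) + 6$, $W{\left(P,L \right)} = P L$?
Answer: $4131$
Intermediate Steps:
$W{\left(P,L \right)} = L P$
$h{\left(Y,C \right)} = 6 + Y + C Y$ ($h{\left(Y,C \right)} = \left(Y + C Y\right) + 6 = 6 + Y + C Y$)
$W{\left(-18,-3 \right)} 75 + h{\left(-15,-6 \right)} = \left(-3\right) \left(-18\right) 75 - -81 = 54 \cdot 75 + \left(6 - 15 + 90\right) = 4050 + 81 = 4131$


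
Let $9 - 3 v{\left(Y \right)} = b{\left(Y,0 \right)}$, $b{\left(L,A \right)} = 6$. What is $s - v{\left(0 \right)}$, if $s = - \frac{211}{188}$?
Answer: $- \frac{399}{188} \approx -2.1223$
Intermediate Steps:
$s = - \frac{211}{188}$ ($s = \left(-211\right) \frac{1}{188} = - \frac{211}{188} \approx -1.1223$)
$v{\left(Y \right)} = 1$ ($v{\left(Y \right)} = 3 - 2 = 1$)
$s - v{\left(0 \right)} = - \frac{211}{188} - 1 = - \frac{399}{188}$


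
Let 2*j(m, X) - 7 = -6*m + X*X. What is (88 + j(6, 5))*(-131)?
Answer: -11266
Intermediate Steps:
j(m, X) = 7/2 + X**2/2 - 3*m (j(m, X) = 7/2 + (-6*m + X*X)/2 = 7/2 + (-6*m + X**2)/2 = 7/2 + (X**2 - 6*m)/2 = 7/2 + (X**2/2 - 3*m) = 7/2 + X**2/2 - 3*m)
(88 + j(6, 5))*(-131) = (88 + (7/2 + (1/2)*5**2 - 3*6))*(-131) = (88 + (7/2 + (1/2)*25 - 18))*(-131) = (88 + (7/2 + 25/2 - 18))*(-131) = (88 - 2)*(-131) = 86*(-131) = -11266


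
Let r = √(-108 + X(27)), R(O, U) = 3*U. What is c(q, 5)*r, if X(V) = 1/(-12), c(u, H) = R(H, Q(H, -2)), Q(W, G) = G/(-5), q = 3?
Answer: I*√3891/5 ≈ 12.476*I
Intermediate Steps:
Q(W, G) = -G/5 (Q(W, G) = G*(-⅕) = -G/5)
c(u, H) = 6/5 (c(u, H) = 3*(-⅕*(-2)) = 3*(⅖) = 6/5)
X(V) = -1/12
r = I*√3891/6 (r = √(-108 - 1/12) = √(-1297/12) = I*√3891/6 ≈ 10.396*I)
c(q, 5)*r = 6*(I*√3891/6)/5 = I*√3891/5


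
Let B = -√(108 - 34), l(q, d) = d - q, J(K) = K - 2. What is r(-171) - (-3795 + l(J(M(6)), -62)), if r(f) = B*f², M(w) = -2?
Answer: 3853 - 29241*√74 ≈ -2.4769e+5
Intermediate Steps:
J(K) = -2 + K
B = -√74 ≈ -8.6023
r(f) = -√74*f² (r(f) = (-√74)*f² = -√74*f²)
r(-171) - (-3795 + l(J(M(6)), -62)) = -1*√74*(-171)² - (-3795 + (-62 - (-2 - 2))) = -1*√74*29241 - (-3795 + (-62 - 1*(-4))) = -29241*√74 - (-3795 + (-62 + 4)) = -29241*√74 - (-3795 - 58) = -29241*√74 - 1*(-3853) = -29241*√74 + 3853 = 3853 - 29241*√74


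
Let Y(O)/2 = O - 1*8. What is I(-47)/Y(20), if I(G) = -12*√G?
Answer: -I*√47/2 ≈ -3.4278*I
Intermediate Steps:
Y(O) = -16 + 2*O (Y(O) = 2*(O - 1*8) = 2*(O - 8) = 2*(-8 + O) = -16 + 2*O)
I(-47)/Y(20) = (-12*I*√47)/(-16 + 2*20) = (-12*I*√47)/(-16 + 40) = -12*I*√47/24 = -12*I*√47*(1/24) = -I*√47/2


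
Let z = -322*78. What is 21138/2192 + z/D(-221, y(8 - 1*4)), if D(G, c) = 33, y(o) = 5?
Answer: -9059453/12056 ≈ -751.45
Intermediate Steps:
z = -25116
21138/2192 + z/D(-221, y(8 - 1*4)) = 21138/2192 - 25116/33 = 21138*(1/2192) - 25116*1/33 = 10569/1096 - 8372/11 = -9059453/12056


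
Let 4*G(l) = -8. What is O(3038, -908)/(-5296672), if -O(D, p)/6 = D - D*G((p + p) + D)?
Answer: 13671/1324168 ≈ 0.010324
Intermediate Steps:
G(l) = -2 (G(l) = (1/4)*(-8) = -2)
O(D, p) = -18*D (O(D, p) = -6*(D - D*(-2)) = -6*(D - (-2)*D) = -6*(D + 2*D) = -18*D)
O(3038, -908)/(-5296672) = -18*3038/(-5296672) = -54684*(-1/5296672) = 13671/1324168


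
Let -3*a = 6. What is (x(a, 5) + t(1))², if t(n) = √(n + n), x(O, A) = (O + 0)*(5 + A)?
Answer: (-20 + √2)² ≈ 345.43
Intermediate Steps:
a = -2 (a = -⅓*6 = -2)
x(O, A) = O*(5 + A)
t(n) = √2*√n (t(n) = √(2*n) = √2*√n)
(x(a, 5) + t(1))² = (-2*(5 + 5) + √2*√1)² = (-2*10 + √2*1)² = (-20 + √2)²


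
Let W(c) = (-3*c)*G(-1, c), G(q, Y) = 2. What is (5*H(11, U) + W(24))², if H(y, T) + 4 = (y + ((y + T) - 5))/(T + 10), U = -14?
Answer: 450241/16 ≈ 28140.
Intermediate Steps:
W(c) = -6*c (W(c) = -3*c*2 = -6*c)
H(y, T) = -4 + (-5 + T + 2*y)/(10 + T) (H(y, T) = -4 + (y + ((y + T) - 5))/(T + 10) = -4 + (y + ((T + y) - 5))/(10 + T) = -4 + (y + (-5 + T + y))/(10 + T) = -4 + (-5 + T + 2*y)/(10 + T))
(5*H(11, U) + W(24))² = (5*((-45 - 3*(-14) + 2*11)/(10 - 14)) - 6*24)² = (5*((-45 + 42 + 22)/(-4)) - 144)² = (5*(-¼*19) - 144)² = (5*(-19/4) - 144)² = (-95/4 - 144)² = (-671/4)² = 450241/16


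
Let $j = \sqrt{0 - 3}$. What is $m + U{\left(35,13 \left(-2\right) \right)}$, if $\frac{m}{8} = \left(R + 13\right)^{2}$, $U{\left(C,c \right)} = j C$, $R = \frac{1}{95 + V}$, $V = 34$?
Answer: $\frac{22525472}{16641} + 35 i \sqrt{3} \approx 1353.6 + 60.622 i$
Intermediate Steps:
$j = i \sqrt{3}$ ($j = \sqrt{-3} = i \sqrt{3} \approx 1.732 i$)
$R = \frac{1}{129}$ ($R = \frac{1}{95 + 34} = \frac{1}{129} \approx 0.0077519$)
$U{\left(C,c \right)} = i C \sqrt{3}$ ($U{\left(C,c \right)} = i \sqrt{3} C = i C \sqrt{3}$)
$m = \frac{22525472}{16641}$ ($m = 8 \left(\frac{1}{129} + 13\right)^{2} = 8 \left(\frac{1678}{129}\right)^{2} = 8 \cdot \frac{2815684}{16641} = \frac{22525472}{16641} \approx 1353.6$)
$m + U{\left(35,13 \left(-2\right) \right)} = \frac{22525472}{16641} + i 35 \sqrt{3} = \frac{22525472}{16641} + 35 i \sqrt{3}$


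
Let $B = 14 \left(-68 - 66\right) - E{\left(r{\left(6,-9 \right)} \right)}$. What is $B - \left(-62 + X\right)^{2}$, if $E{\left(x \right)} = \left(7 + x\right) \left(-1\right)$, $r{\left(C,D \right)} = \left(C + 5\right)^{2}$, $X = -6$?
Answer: $-6372$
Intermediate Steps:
$r{\left(C,D \right)} = \left(5 + C\right)^{2}$
$E{\left(x \right)} = -7 - x$
$B = -1748$ ($B = 14 \left(-68 - 66\right) - \left(-7 - \left(5 + 6\right)^{2}\right) = 14 \left(-134\right) - \left(-7 - 11^{2}\right) = -1876 - \left(-7 - 121\right) = -1876 - -128 = -1876 + 128 = -1748$)
$B - \left(-62 + X\right)^{2} = -1748 - \left(-62 - 6\right)^{2} = -1748 - \left(-68\right)^{2} = -1748 - 4624 = -6372$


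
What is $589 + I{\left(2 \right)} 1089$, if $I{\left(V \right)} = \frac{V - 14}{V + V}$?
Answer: $-2678$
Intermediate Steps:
$I{\left(V \right)} = \frac{-14 + V}{2 V}$
$589 + I{\left(2 \right)} 1089 = 589 + \frac{-14 + 2}{2 \cdot 2} \cdot 1089 = 589 + \frac{1}{2} \cdot \frac{1}{2} \left(-12\right) 1089 = 589 - 3267 = -2678$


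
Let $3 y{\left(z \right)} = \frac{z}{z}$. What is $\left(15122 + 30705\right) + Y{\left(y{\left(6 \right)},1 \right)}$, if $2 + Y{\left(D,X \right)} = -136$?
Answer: $45689$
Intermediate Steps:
$y{\left(z \right)} = \frac{1}{3}$ ($y{\left(z \right)} = \frac{z \frac{1}{z}}{3} = \frac{1}{3} \cdot 1 = \frac{1}{3}$)
$Y{\left(D,X \right)} = -138$ ($Y{\left(D,X \right)} = -2 - 136 = -138$)
$\left(15122 + 30705\right) + Y{\left(y{\left(6 \right)},1 \right)} = \left(15122 + 30705\right) - 138 = 45827 - 138 = 45689$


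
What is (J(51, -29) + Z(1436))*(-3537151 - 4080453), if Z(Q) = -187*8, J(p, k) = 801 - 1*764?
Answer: 11114084236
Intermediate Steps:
J(p, k) = 37 (J(p, k) = 801 - 764 = 37)
Z(Q) = -1496
(J(51, -29) + Z(1436))*(-3537151 - 4080453) = (37 - 1496)*(-3537151 - 4080453) = -1459*(-7617604) = 11114084236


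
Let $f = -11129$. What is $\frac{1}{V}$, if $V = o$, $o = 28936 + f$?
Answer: $\frac{1}{17807} \approx 5.6158 \cdot 10^{-5}$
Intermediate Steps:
$o = 17807$ ($o = 28936 - 11129 = 17807$)
$V = 17807$
$\frac{1}{V} = \frac{1}{17807}$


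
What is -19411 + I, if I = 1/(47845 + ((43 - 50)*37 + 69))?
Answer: -925031204/47655 ≈ -19411.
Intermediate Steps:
I = 1/47655 (I = 1/(47845 + (-7*37 + 69)) = 1/(47845 + (-259 + 69)) = 1/(47845 - 190) = 1/47655 ≈ 2.0984e-5)
-19411 + I = -19411 + 1/47655 = -925031204/47655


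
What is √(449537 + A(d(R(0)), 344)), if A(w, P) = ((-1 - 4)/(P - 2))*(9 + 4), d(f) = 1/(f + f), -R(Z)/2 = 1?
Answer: √5842180382/114 ≈ 670.47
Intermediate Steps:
R(Z) = -2 (R(Z) = -2*1 = -2)
d(f) = 1/(2*f)
A(w, P) = -65/(-2 + P) (A(w, P) = -5/(-2 + P)*13 = -65/(-2 + P))
√(449537 + A(d(R(0)), 344)) = √(449537 - 65/(-2 + 344)) = √(449537 - 65/342) = √(153741589/342) = √5842180382/114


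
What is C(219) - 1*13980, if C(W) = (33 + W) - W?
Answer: -13947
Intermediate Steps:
C(W) = 33
C(219) - 1*13980 = 33 - 1*13980 = 33 - 13980 = -13947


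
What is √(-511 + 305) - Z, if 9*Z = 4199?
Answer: -4199/9 + I*√206 ≈ -466.56 + 14.353*I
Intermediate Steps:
Z = 4199/9 (Z = (⅑)*4199 = 4199/9 ≈ 466.56)
√(-511 + 305) - Z = √(-511 + 305) - 1*4199/9 = √(-206) - 4199/9 = I*√206 - 4199/9 = -4199/9 + I*√206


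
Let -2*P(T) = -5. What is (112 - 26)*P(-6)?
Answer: 215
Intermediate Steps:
P(T) = 5/2 (P(T) = -1/2*(-5) = 5/2)
(112 - 26)*P(-6) = (112 - 26)*(5/2) = 86*(5/2) = 215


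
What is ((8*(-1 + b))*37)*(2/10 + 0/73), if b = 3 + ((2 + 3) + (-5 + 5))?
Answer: 2072/5 ≈ 414.40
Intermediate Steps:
b = 8 (b = 3 + (5 + 0) = 3 + 5 = 8)
((8*(-1 + b))*37)*(2/10 + 0/73) = ((8*(-1 + 8))*37)*(2/10 + 0/73) = ((8*7)*37)*(2*(⅒) + 0*(1/73)) = (56*37)*(⅕ + 0) = 2072*(⅕) = 2072/5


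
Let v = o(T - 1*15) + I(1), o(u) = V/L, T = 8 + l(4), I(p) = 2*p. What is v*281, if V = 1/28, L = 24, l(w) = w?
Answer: 377945/672 ≈ 562.42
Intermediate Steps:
T = 12 (T = 8 + 4 = 12)
V = 1/28 ≈ 0.035714
o(u) = 1/672 (o(u) = (1/28)/24 = (1/28)*(1/24) = 1/672)
v = 1345/672 (v = 1/672 + 2*1 = 1/672 + 2 = 1345/672 ≈ 2.0015)
v*281 = (1345/672)*281 = 377945/672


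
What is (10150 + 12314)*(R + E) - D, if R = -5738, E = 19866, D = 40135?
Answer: 317331257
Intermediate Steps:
(10150 + 12314)*(R + E) - D = (10150 + 12314)*(-5738 + 19866) - 1*40135 = 22464*14128 - 40135 = 317371392 - 40135 = 317331257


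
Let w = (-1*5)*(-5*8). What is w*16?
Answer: 3200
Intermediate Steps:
w = 200 (w = -5*(-40) = 200)
w*16 = 200*16 = 3200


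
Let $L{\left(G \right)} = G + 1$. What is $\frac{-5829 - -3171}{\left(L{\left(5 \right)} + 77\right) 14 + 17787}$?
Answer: $- \frac{2658}{18949} \approx -0.14027$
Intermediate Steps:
$L{\left(G \right)} = 1 + G$
$\frac{-5829 - -3171}{\left(L{\left(5 \right)} + 77\right) 14 + 17787} = \frac{-5829 - -3171}{\left(\left(1 + 5\right) + 77\right) 14 + 17787} = \frac{-5829 + \left(-12348 + 15519\right)}{\left(6 + 77\right) 14 + 17787} = \frac{-5829 + 3171}{83 \cdot 14 + 17787} = - \frac{2658}{1162 + 17787} = - \frac{2658}{18949}$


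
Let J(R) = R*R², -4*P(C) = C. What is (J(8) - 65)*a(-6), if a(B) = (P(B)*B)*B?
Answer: 24138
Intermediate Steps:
P(C) = -C/4
a(B) = -B³/4 (a(B) = ((-B/4)*B)*B = (-B²/4)*B = -B³/4)
J(R) = R³
(J(8) - 65)*a(-6) = (8³ - 65)*(-¼*(-6)³) = (512 - 65)*(-¼*(-216)) = 447*54 = 24138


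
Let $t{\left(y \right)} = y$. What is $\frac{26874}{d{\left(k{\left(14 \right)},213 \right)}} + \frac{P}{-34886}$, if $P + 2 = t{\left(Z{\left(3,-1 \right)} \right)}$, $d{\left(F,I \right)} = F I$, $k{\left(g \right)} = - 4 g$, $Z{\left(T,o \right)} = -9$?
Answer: $- \frac{78116263}{34676684} \approx -2.2527$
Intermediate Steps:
$P = -11$ ($P = -2 - 9 = -11$)
$\frac{26874}{d{\left(k{\left(14 \right)},213 \right)}} + \frac{P}{-34886} = \frac{26874}{\left(-4\right) 14 \cdot 213} - \frac{11}{-34886} = \frac{26874}{\left(-56\right) 213} - - \frac{11}{34886} = \frac{26874}{-11928} + \frac{11}{34886} = 26874 \left(- \frac{1}{11928}\right) + \frac{11}{34886} = - \frac{4479}{1988} + \frac{11}{34886} = - \frac{78116263}{34676684}$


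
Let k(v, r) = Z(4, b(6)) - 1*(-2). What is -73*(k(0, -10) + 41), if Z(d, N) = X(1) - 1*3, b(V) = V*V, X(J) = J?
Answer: -2993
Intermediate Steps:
b(V) = V²
Z(d, N) = -2 (Z(d, N) = 1 - 1*3 = 1 - 3 = -2)
k(v, r) = 0 (k(v, r) = -2 - 1*(-2) = -2 + 2 = 0)
-73*(k(0, -10) + 41) = -73*(0 + 41) = -73*41 = -2993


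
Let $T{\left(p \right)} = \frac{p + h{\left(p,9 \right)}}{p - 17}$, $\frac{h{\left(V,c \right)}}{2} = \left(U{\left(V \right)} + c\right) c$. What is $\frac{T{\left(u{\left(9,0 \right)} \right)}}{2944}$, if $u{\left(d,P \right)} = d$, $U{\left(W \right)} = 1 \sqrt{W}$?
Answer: $- \frac{225}{23552} \approx -0.0095533$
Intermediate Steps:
$U{\left(W \right)} = \sqrt{W}$
$h{\left(V,c \right)} = 2 c \left(c + \sqrt{V}\right)$ ($h{\left(V,c \right)} = 2 \left(\sqrt{V} + c\right) c = 2 \left(c + \sqrt{V}\right) c = 2 c \left(c + \sqrt{V}\right)$)
$T{\left(p \right)} = \frac{162 + p + 18 \sqrt{p}}{-17 + p}$ ($T{\left(p \right)} = \frac{p + 2 \cdot 9 \left(9 + \sqrt{p}\right)}{p - 17} = \frac{p + \left(162 + 18 \sqrt{p}\right)}{-17 + p} = \frac{162 + p + 18 \sqrt{p}}{-17 + p}$)
$\frac{T{\left(u{\left(9,0 \right)} \right)}}{2944} = \frac{\frac{1}{-17 + 9} \left(162 + 9 + 18 \sqrt{9}\right)}{2944} = \frac{162 + 9 + 18 \cdot 3}{-8} \cdot \frac{1}{2944} = - \frac{162 + 9 + 54}{8} \cdot \frac{1}{2944} = \left(- \frac{1}{8}\right) 225 \cdot \frac{1}{2944} = \left(- \frac{225}{8}\right) \frac{1}{2944} = - \frac{225}{23552}$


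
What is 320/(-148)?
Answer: -80/37 ≈ -2.1622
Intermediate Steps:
320/(-148) = -1/148*320 = -80/37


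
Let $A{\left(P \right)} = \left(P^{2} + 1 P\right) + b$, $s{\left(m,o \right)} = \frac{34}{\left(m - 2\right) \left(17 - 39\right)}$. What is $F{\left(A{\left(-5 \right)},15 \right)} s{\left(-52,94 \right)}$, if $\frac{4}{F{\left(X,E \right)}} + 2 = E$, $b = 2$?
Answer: $\frac{34}{3861} \approx 0.008806$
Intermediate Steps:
$s{\left(m,o \right)} = \frac{34}{44 - 22 m}$ ($s{\left(m,o \right)} = \frac{34}{\left(-2 + m\right) \left(-22\right)} = \frac{34}{44 - 22 m}$)
$A{\left(P \right)} = 2 + P + P^{2}$ ($A{\left(P \right)} = \left(P^{2} + 1 P\right) + 2 = \left(P^{2} + P\right) + 2 = \left(P + P^{2}\right) + 2 = 2 + P + P^{2}$)
$F{\left(X,E \right)} = \frac{4}{-2 + E}$
$F{\left(A{\left(-5 \right)},15 \right)} s{\left(-52,94 \right)} = \frac{4}{-2 + 15} \left(- \frac{17}{-22 + 11 \left(-52\right)}\right) = \frac{4}{13} \left(- \frac{17}{-22 - 572}\right) = 4 \cdot \frac{1}{13} \left(- \frac{17}{-594}\right) = \frac{4 \left(\left(-17\right) \left(- \frac{1}{594}\right)\right)}{13} = \frac{4}{13} \cdot \frac{17}{594} = \frac{34}{3861}$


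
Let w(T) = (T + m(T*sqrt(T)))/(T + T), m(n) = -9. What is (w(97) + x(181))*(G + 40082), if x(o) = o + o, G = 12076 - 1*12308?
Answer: 1401046300/97 ≈ 1.4444e+7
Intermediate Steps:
G = -232 (G = 12076 - 12308 = -232)
x(o) = 2*o
w(T) = (-9 + T)/(2*T) (w(T) = (T - 9)/(T + T) = (-9 + T)/((2*T)) = (-9 + T)*(1/(2*T)) = (-9 + T)/(2*T))
(w(97) + x(181))*(G + 40082) = ((1/2)*(-9 + 97)/97 + 2*181)*(-232 + 40082) = ((1/2)*(1/97)*88 + 362)*39850 = (44/97 + 362)*39850 = (35158/97)*39850 = 1401046300/97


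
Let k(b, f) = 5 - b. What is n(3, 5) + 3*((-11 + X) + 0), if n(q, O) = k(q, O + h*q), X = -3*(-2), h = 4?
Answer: -13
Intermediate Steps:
X = 6
n(q, O) = 5 - q
n(3, 5) + 3*((-11 + X) + 0) = (5 - 1*3) + 3*((-11 + 6) + 0) = (5 - 3) + 3*(-5 + 0) = 2 + 3*(-5) = 2 - 15 = -13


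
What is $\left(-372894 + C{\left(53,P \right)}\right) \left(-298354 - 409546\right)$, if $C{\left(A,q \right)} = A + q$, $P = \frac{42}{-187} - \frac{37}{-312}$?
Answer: $\frac{3849744517515775}{14586} \approx 2.6393 \cdot 10^{11}$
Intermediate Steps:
$P = - \frac{6185}{58344}$ ($P = 42 \left(- \frac{1}{187}\right) - - \frac{37}{312} = - \frac{42}{187} + \frac{37}{312} = - \frac{6185}{58344} \approx -0.10601$)
$\left(-372894 + C{\left(53,P \right)}\right) \left(-298354 - 409546\right) = \left(-372894 + \left(53 - \frac{6185}{58344}\right)\right) \left(-298354 - 409546\right) = \left(-372894 + \frac{3086047}{58344}\right) \left(-707900\right) = \left(- \frac{21753041489}{58344}\right) \left(-707900\right) = \frac{3849744517515775}{14586}$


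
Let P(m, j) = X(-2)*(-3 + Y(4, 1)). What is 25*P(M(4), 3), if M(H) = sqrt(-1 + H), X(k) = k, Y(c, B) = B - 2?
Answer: 200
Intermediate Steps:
Y(c, B) = -2 + B
P(m, j) = 8 (P(m, j) = -2*(-3 + (-2 + 1)) = -2*(-3 - 1) = -2*(-4) = 8)
25*P(M(4), 3) = 25*8 = 200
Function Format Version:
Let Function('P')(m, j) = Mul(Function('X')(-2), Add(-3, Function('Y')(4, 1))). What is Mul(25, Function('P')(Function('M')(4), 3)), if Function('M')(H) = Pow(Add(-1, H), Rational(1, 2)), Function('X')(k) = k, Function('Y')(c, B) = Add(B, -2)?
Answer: 200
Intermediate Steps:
Function('Y')(c, B) = Add(-2, B)
Function('P')(m, j) = 8 (Function('P')(m, j) = Mul(-2, Add(-3, Add(-2, 1))) = Mul(-2, Add(-3, -1)) = Mul(-2, -4) = 8)
Mul(25, Function('P')(Function('M')(4), 3)) = Mul(25, 8) = 200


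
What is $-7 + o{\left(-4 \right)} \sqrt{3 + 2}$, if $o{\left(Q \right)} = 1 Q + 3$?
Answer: $-7 - \sqrt{5} \approx -9.2361$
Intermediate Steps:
$o{\left(Q \right)} = 3 + Q$ ($o{\left(Q \right)} = Q + 3 = 3 + Q$)
$-7 + o{\left(-4 \right)} \sqrt{3 + 2} = -7 + \left(3 - 4\right) \sqrt{3 + 2} = -7 - \sqrt{5}$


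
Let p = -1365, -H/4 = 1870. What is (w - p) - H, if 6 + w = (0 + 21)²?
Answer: 9280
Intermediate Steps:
H = -7480 (H = -4*1870 = -7480)
w = 435 (w = -6 + (0 + 21)² = -6 + 21² = -6 + 441 = 435)
(w - p) - H = (435 - 1*(-1365)) - 1*(-7480) = (435 + 1365) + 7480 = 1800 + 7480 = 9280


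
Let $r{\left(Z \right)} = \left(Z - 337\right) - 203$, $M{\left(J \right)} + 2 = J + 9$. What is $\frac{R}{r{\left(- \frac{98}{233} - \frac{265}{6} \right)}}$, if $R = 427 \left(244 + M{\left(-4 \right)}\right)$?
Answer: $- \frac{147445662}{817253} \approx -180.42$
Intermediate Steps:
$M{\left(J \right)} = 7 + J$ ($M{\left(J \right)} = -2 + \left(J + 9\right) = -2 + \left(9 + J\right) = 7 + J$)
$r{\left(Z \right)} = -540 + Z$ ($r{\left(Z \right)} = \left(-337 + Z\right) - 203 = -540 + Z$)
$R = 105469$ ($R = 427 \left(244 + \left(7 - 4\right)\right) = 427 \left(244 + 3\right) = 427 \cdot 247 = 105469$)
$\frac{R}{r{\left(- \frac{98}{233} - \frac{265}{6} \right)}} = \frac{105469}{-540 - \left(\frac{98}{233} + \frac{265}{6}\right)} = \frac{105469}{-540 - \frac{62333}{1398}} = \frac{105469}{- \frac{817253}{1398}} = 105469 \left(- \frac{1398}{817253}\right) = - \frac{147445662}{817253}$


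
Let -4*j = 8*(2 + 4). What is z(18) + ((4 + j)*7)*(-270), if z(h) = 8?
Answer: 15128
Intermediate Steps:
j = -12 (j = -2*(2 + 4) = -2*6 = -¼*48 = -12)
z(18) + ((4 + j)*7)*(-270) = 8 + ((4 - 12)*7)*(-270) = 8 - 8*7*(-270) = 8 - 56*(-270) = 8 + 15120 = 15128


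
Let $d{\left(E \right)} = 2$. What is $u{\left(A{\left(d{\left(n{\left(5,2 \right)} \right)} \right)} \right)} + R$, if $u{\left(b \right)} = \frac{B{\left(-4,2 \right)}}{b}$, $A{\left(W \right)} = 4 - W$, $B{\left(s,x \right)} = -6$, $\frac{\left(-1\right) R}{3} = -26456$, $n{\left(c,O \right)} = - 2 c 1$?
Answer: $79365$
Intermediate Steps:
$n{\left(c,O \right)} = - 2 c$
$R = 79368$ ($R = \left(-3\right) \left(-26456\right) = 79368$)
$u{\left(b \right)} = - \frac{6}{b}$
$u{\left(A{\left(d{\left(n{\left(5,2 \right)} \right)} \right)} \right)} + R = - \frac{6}{4 - 2} + 79368 = - \frac{6}{2} + 79368 = \left(-6\right) \frac{1}{2} + 79368 = -3 + 79368 = 79365$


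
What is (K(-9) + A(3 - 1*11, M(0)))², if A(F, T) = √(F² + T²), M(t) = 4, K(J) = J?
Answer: 161 - 72*√5 ≈ 0.0031056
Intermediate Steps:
(K(-9) + A(3 - 1*11, M(0)))² = (-9 + √((3 - 1*11)² + 4²))² = (-9 + √((3 - 11)² + 16))² = (-9 + √((-8)² + 16))² = (-9 + √(64 + 16))² = (-9 + √80)² = (-9 + 4*√5)²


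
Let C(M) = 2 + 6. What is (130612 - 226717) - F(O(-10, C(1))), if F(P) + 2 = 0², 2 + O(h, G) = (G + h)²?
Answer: -96103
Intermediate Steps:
C(M) = 8
O(h, G) = -2 + (G + h)²
F(P) = -2 (F(P) = -2 + 0² = -2 + 0 = -2)
(130612 - 226717) - F(O(-10, C(1))) = (130612 - 226717) - 1*(-2) = -96105 + 2 = -96103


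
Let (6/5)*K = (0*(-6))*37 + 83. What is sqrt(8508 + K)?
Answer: sqrt(308778)/6 ≈ 92.613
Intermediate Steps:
K = 415/6 (K = 5*((0*(-6))*37 + 83)/6 = 5*(0*37 + 83)/6 = 5*(0 + 83)/6 = (5/6)*83 = 415/6 ≈ 69.167)
sqrt(8508 + K) = sqrt(8508 + 415/6) = sqrt(51463/6) = sqrt(308778)/6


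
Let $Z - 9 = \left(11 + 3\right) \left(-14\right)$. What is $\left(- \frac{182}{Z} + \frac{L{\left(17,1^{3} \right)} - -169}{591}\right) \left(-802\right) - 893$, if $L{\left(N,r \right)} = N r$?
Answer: $- \frac{70950523}{36839} \approx -1926.0$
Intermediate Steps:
$Z = -187$ ($Z = 9 + \left(11 + 3\right) \left(-14\right) = 9 + 14 \left(-14\right) = 9 - 196 = -187$)
$\left(- \frac{182}{Z} + \frac{L{\left(17,1^{3} \right)} - -169}{591}\right) \left(-802\right) - 893 = \left(- \frac{182}{-187} + \frac{17 \cdot 1^{3} - -169}{591}\right) \left(-802\right) - 893 = \left(\left(-182\right) \left(- \frac{1}{187}\right) + \left(17 \cdot 1 + 169\right) \frac{1}{591}\right) \left(-802\right) - 893 = \left(\frac{182}{187} + \left(17 + 169\right) \frac{1}{591}\right) \left(-802\right) - 893 = \left(\frac{182}{187} + 186 \cdot \frac{1}{591}\right) \left(-802\right) - 893 = \left(\frac{182}{187} + \frac{62}{197}\right) \left(-802\right) - 893 = \frac{47448}{36839} \left(-802\right) - 893 = - \frac{38053296}{36839} - 893 = - \frac{70950523}{36839}$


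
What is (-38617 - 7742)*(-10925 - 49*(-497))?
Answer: -622508652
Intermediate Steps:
(-38617 - 7742)*(-10925 - 49*(-497)) = -46359*(-10925 + 24353) = -46359*13428 = -622508652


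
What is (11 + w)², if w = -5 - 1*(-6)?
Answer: 144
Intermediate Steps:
w = 1 (w = -5 + 6 = 1)
(11 + w)² = (11 + 1)² = 12² = 144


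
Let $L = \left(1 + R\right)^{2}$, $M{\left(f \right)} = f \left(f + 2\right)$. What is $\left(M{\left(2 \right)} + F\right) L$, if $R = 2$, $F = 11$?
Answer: $171$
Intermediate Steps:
$M{\left(f \right)} = f \left(2 + f\right)$
$L = 9$ ($L = \left(1 + 2\right)^{2} = 3^{2} = 9$)
$\left(M{\left(2 \right)} + F\right) L = \left(2 \left(2 + 2\right) + 11\right) 9 = \left(2 \cdot 4 + 11\right) 9 = \left(8 + 11\right) 9 = 19 \cdot 9 = 171$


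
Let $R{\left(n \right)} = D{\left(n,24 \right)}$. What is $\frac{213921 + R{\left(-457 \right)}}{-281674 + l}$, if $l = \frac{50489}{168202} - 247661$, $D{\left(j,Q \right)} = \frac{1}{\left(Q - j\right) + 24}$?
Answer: $- \frac{18170879889412}{44962753366405} \approx -0.40413$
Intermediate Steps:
$D{\left(j,Q \right)} = \frac{1}{24 + Q - j}$
$R{\left(n \right)} = \frac{1}{48 - n}$ ($R{\left(n \right)} = \frac{1}{24 + 24 - n} = \frac{1}{48 - n}$)
$l = - \frac{41657025033}{168202}$ ($l = 50489 \cdot \frac{1}{168202} - 247661 = \frac{50489}{168202} - 247661 = - \frac{41657025033}{168202} \approx -2.4766 \cdot 10^{5}$)
$\frac{213921 + R{\left(-457 \right)}}{-281674 + l} = \frac{213921 + \frac{1}{48 - -457}}{-281674 - \frac{41657025033}{168202}} = \frac{213921 + \frac{1}{48 + 457}}{- \frac{89035155181}{168202}} = \left(213921 + \frac{1}{505}\right) \left(- \frac{168202}{89035155181}\right) = \frac{108030106}{505} \left(- \frac{168202}{89035155181}\right) = - \frac{18170879889412}{44962753366405}$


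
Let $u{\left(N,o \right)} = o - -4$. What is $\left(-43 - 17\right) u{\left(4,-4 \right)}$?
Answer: $0$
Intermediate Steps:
$u{\left(N,o \right)} = 4 + o$ ($u{\left(N,o \right)} = o + 4 = 4 + o$)
$\left(-43 - 17\right) u{\left(4,-4 \right)} = \left(-43 - 17\right) \left(4 - 4\right) = \left(-60\right) 0 = 0$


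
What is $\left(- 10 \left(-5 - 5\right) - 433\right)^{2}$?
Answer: $110889$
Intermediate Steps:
$\left(- 10 \left(-5 - 5\right) - 433\right)^{2} = \left(\left(-10\right) \left(-10\right) - 433\right)^{2} = \left(100 - 433\right)^{2} = \left(-333\right)^{2} = 110889$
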